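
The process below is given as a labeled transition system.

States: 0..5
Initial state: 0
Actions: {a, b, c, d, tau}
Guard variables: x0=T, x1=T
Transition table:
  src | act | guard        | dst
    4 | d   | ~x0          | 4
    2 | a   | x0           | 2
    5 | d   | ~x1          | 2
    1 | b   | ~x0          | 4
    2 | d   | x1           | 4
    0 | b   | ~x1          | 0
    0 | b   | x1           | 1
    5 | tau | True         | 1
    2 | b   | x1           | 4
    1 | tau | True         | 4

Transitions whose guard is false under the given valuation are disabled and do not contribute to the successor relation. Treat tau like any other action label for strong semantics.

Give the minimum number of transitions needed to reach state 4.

Answer: 2

Working:
Breadth-first toward 4:
  depth 0: {0}
  depth 1: {1}
  depth 2: {4}
4 enters at depth 2; path b·tau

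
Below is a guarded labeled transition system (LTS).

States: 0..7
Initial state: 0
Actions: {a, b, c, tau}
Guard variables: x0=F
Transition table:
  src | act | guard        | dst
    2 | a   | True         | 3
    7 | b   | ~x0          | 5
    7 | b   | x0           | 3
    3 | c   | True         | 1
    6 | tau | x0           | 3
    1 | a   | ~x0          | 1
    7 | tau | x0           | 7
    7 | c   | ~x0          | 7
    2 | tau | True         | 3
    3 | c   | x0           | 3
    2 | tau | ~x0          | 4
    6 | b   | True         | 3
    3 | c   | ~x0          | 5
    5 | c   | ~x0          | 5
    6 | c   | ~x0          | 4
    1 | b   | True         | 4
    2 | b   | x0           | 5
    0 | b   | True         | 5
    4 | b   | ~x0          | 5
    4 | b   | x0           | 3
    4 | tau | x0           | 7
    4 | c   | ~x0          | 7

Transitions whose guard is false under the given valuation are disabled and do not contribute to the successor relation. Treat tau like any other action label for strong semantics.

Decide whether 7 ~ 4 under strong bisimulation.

Answer: BISIMILAR

Trace:
Compute ~ classes (split until stable):
  π0 = {{0,1,2,3,4,5,6,7}}
  π1 = {{0},{1},{2},{3,5},{4,6,7}}
  π2 = {{0},{1},{2},{3},{4,6,7},{5}}
  π3 = {{0},{1},{2},{3},{4,7},{5},{6}}
Fixed point at round 4; 7 class(es).
[7]={4,7}  [4]={4,7}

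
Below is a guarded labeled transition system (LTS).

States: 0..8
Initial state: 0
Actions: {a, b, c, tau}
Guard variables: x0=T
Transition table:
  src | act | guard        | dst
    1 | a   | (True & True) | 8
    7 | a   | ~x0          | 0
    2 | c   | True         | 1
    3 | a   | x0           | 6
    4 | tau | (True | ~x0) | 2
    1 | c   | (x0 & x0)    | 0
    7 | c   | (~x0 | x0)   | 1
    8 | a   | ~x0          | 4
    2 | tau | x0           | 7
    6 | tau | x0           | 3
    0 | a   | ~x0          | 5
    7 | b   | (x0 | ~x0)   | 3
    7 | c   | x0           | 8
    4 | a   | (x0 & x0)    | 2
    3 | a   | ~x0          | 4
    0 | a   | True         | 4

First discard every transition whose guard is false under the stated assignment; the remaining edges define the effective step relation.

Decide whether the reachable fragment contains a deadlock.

Reachable = {0,1,2,3,4,6,7,8}
  0: a→4  [1 out]
  1: a→8  c→0  [2 out]
  2: c→1  tau→7  [2 out]
  3: a→6  [1 out]
  4: a→2  tau→2  [2 out]
  6: tau→3  [1 out]
  7: b→3  c→1  c→8  [3 out]
  8: ∅  [no exit]
trace reaching 8: a·tau·c·a

Answer: DEADLOCK at state 8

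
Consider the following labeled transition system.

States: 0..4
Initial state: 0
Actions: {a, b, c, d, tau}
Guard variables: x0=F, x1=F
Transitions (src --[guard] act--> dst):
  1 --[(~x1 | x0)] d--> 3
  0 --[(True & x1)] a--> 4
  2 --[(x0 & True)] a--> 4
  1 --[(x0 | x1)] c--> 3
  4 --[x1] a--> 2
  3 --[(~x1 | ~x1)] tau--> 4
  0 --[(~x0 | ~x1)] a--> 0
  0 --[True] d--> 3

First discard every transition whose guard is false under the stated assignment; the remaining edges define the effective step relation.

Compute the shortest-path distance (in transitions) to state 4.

Answer: 2

Analysis:
Layered search for 4:
  L0 = {0}
  L1 = {3}
  L2 = {4}
depth(4)=2, e.g. d·tau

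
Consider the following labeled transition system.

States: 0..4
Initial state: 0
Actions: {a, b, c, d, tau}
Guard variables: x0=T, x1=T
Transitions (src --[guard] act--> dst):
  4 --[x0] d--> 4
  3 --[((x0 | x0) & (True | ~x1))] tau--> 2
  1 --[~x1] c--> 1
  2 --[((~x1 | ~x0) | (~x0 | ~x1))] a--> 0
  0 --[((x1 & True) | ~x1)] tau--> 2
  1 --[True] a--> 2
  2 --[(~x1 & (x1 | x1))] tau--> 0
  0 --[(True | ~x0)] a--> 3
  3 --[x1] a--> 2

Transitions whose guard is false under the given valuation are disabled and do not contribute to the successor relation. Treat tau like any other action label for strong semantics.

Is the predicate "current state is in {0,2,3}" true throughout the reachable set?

Allowed set {0,2,3}
Reach set: {0,2,3}
  0: safe
  2: safe
  3: safe

Answer: INVARIANT HOLDS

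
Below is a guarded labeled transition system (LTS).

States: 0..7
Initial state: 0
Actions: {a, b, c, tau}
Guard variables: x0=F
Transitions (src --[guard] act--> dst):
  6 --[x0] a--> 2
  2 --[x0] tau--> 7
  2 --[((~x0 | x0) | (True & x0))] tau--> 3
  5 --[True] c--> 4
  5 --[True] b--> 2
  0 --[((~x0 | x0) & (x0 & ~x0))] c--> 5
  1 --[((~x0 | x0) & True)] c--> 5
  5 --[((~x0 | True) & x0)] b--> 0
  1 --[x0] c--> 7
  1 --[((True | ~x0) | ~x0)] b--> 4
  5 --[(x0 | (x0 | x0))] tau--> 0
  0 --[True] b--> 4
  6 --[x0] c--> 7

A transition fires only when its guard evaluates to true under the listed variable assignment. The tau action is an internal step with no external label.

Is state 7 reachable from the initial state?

Guard filter leaves 6 enabled edge(s).
Layer 0: {0}
Layer 1: {4}  total {0,4}
R = {0,4}

Answer: UNREACHABLE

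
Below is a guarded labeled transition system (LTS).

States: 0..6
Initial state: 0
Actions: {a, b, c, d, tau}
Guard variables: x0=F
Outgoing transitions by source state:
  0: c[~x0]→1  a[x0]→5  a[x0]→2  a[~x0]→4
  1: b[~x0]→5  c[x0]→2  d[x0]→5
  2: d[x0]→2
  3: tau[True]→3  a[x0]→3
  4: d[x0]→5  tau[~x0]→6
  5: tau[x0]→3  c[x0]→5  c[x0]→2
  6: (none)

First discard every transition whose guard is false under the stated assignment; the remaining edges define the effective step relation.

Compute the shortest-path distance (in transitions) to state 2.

Answer: UNREACHABLE

Trace:
Breadth-first toward 2:
  depth 0: {0}
  depth 1: {1,4}
  depth 2: {5,6}
2 never appears.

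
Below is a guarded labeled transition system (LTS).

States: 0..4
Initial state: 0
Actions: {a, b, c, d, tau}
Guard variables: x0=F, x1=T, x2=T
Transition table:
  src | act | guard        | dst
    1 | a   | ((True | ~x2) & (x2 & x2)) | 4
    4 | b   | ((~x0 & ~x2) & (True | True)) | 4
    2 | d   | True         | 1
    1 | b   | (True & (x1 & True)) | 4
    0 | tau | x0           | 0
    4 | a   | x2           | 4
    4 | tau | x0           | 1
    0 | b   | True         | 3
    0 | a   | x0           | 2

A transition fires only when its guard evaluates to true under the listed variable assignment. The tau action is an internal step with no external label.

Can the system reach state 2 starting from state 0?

After dropping false guards: 5 live edges.
Layer 0: {0}
Layer 1: {3}  cumulative {0,3}
Reachable = {0,3}

Answer: UNREACHABLE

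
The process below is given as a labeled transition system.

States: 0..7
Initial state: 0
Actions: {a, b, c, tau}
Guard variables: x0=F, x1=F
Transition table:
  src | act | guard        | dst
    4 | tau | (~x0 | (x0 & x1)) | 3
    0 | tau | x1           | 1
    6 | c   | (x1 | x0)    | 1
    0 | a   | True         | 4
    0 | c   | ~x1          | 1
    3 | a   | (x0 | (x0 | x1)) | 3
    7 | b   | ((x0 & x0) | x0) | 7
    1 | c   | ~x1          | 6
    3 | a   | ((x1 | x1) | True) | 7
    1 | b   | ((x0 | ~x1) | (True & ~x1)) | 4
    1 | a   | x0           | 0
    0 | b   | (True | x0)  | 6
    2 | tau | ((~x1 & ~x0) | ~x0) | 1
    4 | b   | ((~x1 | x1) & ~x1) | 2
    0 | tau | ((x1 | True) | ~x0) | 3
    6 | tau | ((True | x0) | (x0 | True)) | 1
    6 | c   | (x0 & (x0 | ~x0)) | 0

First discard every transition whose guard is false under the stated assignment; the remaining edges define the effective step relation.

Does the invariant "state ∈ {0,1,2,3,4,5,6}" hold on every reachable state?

Allowed set {0,1,2,3,4,5,6}
Reach set: {0,1,2,3,4,6,7}
  0: ✓
  1: ✓
  2: ✓
  3: ✓
  4: ✓
  6: ✓
  7: VIOLATES
counterexample path to 7: tau·a

Answer: INVARIANT VIOLATED at state 7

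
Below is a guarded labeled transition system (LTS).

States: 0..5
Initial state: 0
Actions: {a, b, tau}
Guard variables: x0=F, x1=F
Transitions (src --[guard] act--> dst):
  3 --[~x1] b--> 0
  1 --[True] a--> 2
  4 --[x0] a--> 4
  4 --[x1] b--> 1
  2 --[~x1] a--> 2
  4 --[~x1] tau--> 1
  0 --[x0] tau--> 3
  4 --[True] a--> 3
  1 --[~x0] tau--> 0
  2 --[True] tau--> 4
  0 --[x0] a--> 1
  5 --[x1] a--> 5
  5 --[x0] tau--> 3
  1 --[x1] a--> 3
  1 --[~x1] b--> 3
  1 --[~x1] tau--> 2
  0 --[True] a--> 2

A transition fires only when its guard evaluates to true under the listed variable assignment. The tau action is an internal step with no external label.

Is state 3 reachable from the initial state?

Answer: REACHABLE

Trace:
After dropping false guards: 10 live edges.
depth 0: {0}
depth 1: {2}  now seen {0,2}
depth 2: {4}  now seen {0,2,4}
depth 3: {1,3}  now seen {0,1,2,3,4}
Reachable = {0,1,2,3,4}
witness 3: a·tau·a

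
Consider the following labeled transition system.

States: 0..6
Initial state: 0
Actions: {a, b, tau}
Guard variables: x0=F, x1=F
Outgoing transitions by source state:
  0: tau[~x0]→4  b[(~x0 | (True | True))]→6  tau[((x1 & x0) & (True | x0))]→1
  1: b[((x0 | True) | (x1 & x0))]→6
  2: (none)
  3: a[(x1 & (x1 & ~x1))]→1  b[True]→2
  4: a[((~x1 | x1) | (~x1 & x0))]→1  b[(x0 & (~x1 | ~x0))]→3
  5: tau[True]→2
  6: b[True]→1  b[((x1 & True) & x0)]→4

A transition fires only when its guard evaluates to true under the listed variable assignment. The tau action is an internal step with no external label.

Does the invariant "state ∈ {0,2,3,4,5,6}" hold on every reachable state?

Inv-set: {0,2,3,4,5,6}
R = {0,1,4,6}
  0: safe
  1: ✗ unsafe
  4: safe
  6: safe
witness against invariant: tau·a → 1

Answer: INVARIANT VIOLATED at state 1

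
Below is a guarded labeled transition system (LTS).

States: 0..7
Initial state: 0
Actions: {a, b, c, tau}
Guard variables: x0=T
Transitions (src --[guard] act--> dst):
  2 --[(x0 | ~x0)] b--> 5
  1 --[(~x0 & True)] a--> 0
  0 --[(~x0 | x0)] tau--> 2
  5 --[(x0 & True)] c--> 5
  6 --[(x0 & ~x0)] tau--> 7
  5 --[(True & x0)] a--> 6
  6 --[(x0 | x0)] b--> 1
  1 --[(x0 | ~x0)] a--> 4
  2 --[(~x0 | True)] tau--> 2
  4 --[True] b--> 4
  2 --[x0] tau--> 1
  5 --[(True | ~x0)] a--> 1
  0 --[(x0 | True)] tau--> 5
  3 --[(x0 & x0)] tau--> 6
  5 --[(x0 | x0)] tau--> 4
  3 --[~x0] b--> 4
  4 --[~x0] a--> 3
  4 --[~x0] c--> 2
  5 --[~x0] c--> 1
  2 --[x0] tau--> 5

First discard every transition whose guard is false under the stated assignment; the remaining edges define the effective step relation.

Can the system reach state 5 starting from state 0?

Answer: REACHABLE

Analysis:
14 transition(s) survive guard evaluation.
depth 0: {0}
depth 1: {2,5}  total {0,2,5}
depth 2: {1,4,6}  total {0,1,2,4,5,6}
Reachable = {0,1,2,4,5,6}
Path to 5: tau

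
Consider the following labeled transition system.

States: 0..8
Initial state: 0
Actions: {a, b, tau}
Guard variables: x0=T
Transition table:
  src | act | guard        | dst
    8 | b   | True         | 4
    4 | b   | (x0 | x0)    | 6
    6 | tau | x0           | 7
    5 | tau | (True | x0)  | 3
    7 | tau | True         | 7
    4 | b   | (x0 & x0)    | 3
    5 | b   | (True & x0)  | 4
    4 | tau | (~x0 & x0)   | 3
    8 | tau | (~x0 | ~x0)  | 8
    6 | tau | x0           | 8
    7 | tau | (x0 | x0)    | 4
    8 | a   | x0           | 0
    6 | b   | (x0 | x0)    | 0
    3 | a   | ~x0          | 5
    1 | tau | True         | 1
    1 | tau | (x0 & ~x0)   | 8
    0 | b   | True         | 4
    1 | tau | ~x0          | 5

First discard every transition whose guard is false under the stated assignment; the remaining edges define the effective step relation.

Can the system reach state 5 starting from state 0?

After dropping false guards: 13 live edges.
Layer 0: {0}
Layer 1: {4}  total {0,4}
Layer 2: {3,6}  total {0,3,4,6}
Layer 3: {7,8}  total {0,3,4,6,7,8}
R = {0,3,4,6,7,8}

Answer: UNREACHABLE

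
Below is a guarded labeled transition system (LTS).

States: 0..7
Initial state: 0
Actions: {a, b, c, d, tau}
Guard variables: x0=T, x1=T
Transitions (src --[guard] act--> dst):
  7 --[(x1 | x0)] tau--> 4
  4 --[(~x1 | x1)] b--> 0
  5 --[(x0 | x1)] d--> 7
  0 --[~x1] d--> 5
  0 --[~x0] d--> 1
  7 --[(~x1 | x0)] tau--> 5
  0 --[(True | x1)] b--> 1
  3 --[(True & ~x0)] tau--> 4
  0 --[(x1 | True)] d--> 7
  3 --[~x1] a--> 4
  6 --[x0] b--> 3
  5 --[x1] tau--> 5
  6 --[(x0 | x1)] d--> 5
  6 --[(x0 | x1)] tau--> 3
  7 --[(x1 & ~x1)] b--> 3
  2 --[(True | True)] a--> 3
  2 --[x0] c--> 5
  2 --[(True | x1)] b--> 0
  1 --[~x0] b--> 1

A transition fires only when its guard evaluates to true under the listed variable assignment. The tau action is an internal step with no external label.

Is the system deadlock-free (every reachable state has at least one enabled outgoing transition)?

Answer: DEADLOCK at state 1

Trace:
Reachable = {0,1,4,5,7}
  0: b→1  d→7  [2 out]
  1: ∅  [deadlock]
  4: b→0  [1 out]
  5: d→7  tau→5  [2 out]
  7: tau→4  tau→5  [2 out]
Path to 1: b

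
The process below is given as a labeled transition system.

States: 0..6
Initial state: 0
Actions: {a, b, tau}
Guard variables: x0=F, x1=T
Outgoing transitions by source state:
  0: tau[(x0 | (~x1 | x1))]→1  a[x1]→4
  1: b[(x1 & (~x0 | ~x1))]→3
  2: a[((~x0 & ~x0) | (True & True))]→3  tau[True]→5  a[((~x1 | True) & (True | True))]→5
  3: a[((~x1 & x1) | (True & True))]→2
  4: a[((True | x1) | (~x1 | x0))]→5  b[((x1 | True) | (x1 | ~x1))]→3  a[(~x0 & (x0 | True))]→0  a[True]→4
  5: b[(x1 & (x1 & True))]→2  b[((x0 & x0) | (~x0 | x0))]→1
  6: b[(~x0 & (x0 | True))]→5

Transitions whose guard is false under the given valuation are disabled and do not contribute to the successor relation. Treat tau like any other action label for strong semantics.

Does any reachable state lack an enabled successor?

R = {0,1,2,3,4,5}
  0: a→4  tau→1  [2 exit(s)]
  1: b→3  [1 exit(s)]
  2: a→3  a→5  tau→5  [3 exit(s)]
  3: a→2  [1 exit(s)]
  4: a→0  a→4  a→5  b→3  [4 exit(s)]
  5: b→1  b→2  [2 exit(s)]

Answer: DEADLOCK-FREE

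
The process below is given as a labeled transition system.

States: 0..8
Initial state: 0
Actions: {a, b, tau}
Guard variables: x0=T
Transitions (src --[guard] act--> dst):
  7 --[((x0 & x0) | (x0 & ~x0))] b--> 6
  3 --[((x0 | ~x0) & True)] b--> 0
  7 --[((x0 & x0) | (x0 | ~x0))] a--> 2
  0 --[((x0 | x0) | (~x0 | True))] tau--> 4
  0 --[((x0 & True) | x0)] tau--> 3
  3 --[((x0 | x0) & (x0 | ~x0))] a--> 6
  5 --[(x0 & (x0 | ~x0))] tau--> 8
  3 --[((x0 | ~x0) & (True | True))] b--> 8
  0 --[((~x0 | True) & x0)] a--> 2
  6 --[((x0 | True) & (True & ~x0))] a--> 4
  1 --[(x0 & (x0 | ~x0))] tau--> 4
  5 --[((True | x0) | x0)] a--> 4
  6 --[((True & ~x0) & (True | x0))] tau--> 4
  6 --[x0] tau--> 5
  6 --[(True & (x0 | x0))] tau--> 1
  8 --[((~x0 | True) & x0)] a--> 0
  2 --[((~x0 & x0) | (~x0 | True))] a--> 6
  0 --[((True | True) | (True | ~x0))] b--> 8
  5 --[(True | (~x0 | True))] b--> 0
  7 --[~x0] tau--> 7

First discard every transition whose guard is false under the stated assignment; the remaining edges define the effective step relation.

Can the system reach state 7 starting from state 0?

Guard filter leaves 17 enabled edge(s).
L0 = {0}
L1 = {2,3,4,8}  total {0,2,3,4,8}
L2 = {6}  total {0,2,3,4,6,8}
L3 = {1,5}  total {0,1,2,3,4,5,6,8}
R = {0,1,2,3,4,5,6,8}

Answer: UNREACHABLE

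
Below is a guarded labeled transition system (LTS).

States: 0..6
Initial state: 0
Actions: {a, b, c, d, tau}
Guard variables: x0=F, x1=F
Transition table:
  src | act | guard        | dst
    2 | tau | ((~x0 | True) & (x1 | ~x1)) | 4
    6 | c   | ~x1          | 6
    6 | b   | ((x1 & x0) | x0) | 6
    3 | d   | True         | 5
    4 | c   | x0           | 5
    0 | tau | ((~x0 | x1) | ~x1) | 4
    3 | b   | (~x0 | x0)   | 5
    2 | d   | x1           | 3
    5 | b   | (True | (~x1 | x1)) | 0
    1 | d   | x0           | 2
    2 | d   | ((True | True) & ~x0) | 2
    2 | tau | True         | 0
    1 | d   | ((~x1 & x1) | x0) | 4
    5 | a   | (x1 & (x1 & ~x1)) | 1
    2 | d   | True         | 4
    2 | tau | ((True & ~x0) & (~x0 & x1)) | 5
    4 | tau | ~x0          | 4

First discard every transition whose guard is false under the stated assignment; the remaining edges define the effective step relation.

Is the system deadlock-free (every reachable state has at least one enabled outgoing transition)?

Answer: DEADLOCK-FREE

Trace:
R = {0,4}
  0: tau→4  [1 out]
  4: tau→4  [1 out]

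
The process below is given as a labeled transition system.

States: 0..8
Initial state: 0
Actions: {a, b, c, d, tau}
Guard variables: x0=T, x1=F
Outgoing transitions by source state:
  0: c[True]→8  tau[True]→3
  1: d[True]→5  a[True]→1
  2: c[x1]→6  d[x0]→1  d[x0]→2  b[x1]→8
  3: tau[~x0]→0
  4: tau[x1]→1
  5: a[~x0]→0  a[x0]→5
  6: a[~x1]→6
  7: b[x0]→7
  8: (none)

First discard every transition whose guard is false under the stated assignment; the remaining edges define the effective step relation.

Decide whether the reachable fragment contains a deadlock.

Reachable = {0,3,8}
  0: c→8  tau→3  [deg 2]
  3: ∅  [no exit]
  8: ∅  [no exit]
Path to 3: tau

Answer: DEADLOCK at state 3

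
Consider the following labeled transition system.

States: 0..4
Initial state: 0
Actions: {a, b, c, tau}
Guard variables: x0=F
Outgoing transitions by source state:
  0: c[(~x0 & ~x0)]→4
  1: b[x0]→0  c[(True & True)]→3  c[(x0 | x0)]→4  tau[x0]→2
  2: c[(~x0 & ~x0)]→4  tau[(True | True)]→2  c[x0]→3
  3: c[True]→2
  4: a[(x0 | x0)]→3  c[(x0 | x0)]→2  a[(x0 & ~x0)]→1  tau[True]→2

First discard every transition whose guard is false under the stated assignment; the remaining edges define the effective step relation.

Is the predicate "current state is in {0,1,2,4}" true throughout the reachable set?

Safe = {0,1,2,4}
Reachable = {0,2,4}
  0: safe
  2: safe
  4: safe

Answer: INVARIANT HOLDS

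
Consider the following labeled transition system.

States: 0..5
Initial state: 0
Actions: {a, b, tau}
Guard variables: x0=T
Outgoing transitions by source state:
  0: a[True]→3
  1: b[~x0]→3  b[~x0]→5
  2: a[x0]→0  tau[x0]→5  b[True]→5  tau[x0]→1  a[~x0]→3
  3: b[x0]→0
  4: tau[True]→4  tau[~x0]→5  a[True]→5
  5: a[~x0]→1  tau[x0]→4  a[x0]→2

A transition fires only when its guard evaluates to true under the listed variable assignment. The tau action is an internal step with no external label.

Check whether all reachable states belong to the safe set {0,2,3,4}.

Answer: INVARIANT HOLDS

Trace:
Inv-set: {0,2,3,4}
Reachable = {0,3}
  0: safe
  3: safe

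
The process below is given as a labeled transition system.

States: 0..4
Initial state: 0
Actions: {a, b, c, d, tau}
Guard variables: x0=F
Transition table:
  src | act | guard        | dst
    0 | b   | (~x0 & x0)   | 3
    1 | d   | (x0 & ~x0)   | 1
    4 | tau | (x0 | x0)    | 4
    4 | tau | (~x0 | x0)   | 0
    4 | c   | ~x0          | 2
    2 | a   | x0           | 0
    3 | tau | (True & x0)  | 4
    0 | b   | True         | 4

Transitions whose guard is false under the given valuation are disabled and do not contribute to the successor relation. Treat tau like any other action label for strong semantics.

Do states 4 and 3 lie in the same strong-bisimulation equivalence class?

Answer: NOT BISIMILAR

Analysis:
Bisimulation quotient by refinement:
  π0 = {{0,1,2,3,4}}
  π1 = {{0},{1,2,3},{4}}
Fixed point at round 2; 3 class(es).
class of 4: {4}; class of 3: {1,2,3}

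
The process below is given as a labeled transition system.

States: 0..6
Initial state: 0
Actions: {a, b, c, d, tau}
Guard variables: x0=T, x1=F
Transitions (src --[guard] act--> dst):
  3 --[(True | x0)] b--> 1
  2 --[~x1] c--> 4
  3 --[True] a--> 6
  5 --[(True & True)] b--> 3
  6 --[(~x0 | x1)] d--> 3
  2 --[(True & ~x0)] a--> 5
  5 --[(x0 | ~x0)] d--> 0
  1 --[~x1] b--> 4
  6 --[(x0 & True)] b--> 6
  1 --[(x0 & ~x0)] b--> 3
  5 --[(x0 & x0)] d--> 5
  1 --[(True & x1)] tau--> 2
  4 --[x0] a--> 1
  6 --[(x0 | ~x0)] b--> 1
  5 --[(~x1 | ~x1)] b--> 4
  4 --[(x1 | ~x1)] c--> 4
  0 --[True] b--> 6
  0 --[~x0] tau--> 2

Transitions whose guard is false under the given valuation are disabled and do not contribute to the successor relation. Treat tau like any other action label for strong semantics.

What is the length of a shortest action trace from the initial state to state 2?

Layered search for 2:
  Layer 0: {0}
  Layer 1: {6}
  Layer 2: {1}
  Layer 3: {4}
2 never appears.

Answer: UNREACHABLE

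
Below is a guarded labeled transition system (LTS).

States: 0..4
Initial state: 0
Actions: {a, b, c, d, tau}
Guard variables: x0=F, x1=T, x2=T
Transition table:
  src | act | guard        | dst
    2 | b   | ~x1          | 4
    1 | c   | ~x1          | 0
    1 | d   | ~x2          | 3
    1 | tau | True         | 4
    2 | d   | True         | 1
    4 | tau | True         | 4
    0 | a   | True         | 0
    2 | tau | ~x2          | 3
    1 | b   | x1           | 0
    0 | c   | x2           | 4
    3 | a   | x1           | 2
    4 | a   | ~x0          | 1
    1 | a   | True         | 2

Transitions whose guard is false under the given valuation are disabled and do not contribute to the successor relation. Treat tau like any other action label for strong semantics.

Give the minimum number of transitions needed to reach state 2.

Answer: 3

Working:
BFS to 2:
  depth 0: {0}
  depth 1: {4}
  depth 2: {1}
  depth 3: {2}
first hit 2 at d=3 via c·a·a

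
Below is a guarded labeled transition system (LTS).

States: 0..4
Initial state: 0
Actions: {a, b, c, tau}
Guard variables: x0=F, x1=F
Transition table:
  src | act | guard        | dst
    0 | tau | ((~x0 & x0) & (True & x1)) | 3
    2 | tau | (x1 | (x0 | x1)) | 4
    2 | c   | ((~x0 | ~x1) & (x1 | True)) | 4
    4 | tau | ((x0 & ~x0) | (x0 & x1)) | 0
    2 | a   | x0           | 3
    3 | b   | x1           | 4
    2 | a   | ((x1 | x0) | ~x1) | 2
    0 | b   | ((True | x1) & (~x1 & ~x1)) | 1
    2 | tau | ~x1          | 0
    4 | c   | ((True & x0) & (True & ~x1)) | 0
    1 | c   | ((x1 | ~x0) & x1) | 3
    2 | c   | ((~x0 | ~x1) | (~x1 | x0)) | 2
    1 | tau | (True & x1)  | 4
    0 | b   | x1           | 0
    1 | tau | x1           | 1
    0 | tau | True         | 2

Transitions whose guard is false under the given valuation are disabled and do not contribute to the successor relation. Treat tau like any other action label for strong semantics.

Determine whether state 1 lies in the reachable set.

Answer: REACHABLE

Analysis:
6 transition(s) survive guard evaluation.
depth 0: {0}
depth 1: {1,2}  cumulative {0,1,2}
depth 2: {4}  cumulative {0,1,2,4}
Reach set: {0,1,2,4}
trace reaching 1: b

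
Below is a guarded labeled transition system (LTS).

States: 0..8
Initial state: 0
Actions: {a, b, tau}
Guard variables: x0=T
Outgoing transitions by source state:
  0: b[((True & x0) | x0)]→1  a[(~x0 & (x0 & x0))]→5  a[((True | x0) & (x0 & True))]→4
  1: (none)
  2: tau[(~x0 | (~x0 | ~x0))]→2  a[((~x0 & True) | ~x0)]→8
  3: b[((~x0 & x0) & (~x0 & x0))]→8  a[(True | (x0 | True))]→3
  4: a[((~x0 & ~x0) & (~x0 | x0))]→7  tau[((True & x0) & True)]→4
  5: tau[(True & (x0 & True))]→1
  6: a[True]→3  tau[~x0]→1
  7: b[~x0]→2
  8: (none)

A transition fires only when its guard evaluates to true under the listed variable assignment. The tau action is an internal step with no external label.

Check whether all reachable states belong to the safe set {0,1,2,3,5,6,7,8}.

Answer: INVARIANT VIOLATED at state 4

Analysis:
Allowed set {0,1,2,3,5,6,7,8}
Reachable = {0,1,4}
  0: ✓
  1: ✓
  4: VIOLATES
reach 4 via a — violates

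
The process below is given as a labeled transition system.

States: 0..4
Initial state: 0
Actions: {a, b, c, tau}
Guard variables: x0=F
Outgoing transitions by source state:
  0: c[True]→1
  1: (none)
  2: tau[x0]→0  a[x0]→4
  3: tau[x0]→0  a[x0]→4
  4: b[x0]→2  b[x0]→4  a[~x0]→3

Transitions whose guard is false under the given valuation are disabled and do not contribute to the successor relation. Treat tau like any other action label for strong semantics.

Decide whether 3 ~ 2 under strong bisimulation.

Compute ~ classes (split until stable):
  P[0] = {{0,1,2,3,4}}
  P[1] = {{0},{1,2,3},{4}}
stable after 2 split(s): 3 block(s)
[3]={1,2,3}  [2]={1,2,3}

Answer: BISIMILAR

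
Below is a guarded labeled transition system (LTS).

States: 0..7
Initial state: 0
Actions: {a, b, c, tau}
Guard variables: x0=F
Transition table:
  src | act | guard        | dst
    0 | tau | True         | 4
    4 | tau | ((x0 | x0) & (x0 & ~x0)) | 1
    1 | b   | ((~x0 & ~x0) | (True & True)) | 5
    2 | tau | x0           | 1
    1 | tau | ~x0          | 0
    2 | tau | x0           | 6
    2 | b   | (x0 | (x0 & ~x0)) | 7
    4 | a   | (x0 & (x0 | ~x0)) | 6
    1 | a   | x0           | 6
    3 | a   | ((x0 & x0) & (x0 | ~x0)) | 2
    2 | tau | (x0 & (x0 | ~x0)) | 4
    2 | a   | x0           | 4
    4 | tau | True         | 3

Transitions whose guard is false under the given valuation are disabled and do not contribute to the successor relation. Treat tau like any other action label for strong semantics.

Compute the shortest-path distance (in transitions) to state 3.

Answer: 2

Trace:
Breadth-first toward 3:
  depth 0: {0}
  depth 1: {4}
  depth 2: {3}
depth(3)=2, e.g. tau·tau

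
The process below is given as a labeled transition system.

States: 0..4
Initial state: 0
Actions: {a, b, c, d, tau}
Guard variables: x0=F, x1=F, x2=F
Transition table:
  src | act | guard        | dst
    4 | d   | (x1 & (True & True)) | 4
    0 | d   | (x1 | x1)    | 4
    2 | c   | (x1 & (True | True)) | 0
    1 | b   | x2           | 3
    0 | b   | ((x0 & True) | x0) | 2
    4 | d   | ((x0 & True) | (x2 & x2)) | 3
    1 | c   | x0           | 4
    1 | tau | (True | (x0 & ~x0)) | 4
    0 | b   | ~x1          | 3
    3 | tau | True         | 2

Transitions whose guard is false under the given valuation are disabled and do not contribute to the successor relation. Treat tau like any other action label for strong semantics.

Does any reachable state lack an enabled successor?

R = {0,2,3}
  0: b→3  [1 exit(s)]
  2: ∅  [no exit]
  3: tau→2  [1 exit(s)]
trace reaching 2: b·tau

Answer: DEADLOCK at state 2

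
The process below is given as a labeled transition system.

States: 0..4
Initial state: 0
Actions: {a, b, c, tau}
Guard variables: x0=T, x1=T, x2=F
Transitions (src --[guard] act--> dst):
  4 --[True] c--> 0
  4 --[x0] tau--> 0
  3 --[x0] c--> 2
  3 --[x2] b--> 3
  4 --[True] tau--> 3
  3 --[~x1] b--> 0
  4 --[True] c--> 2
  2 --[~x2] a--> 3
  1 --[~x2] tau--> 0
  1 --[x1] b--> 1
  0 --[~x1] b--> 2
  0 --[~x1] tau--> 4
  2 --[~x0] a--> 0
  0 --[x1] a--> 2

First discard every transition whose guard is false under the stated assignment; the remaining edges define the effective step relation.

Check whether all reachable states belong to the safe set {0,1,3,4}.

Answer: INVARIANT VIOLATED at state 2

Working:
Allowed set {0,1,3,4}
R = {0,2,3}
  0: safe
  2: outside
  3: safe
reach 2 via a — violates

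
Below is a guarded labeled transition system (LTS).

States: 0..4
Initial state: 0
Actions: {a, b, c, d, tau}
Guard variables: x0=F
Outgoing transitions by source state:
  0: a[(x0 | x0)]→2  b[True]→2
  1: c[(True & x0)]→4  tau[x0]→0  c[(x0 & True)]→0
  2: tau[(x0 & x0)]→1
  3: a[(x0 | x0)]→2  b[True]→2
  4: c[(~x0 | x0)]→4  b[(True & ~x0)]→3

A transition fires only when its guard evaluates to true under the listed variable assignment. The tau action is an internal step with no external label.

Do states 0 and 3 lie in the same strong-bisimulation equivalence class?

Bisimulation quotient by refinement:
  P[0] = {{0,1,2,3,4}}
  P[1] = {{0,3},{1,2},{4}}
3 equivalence class(es) (converged in 2)
0∈{0,3}, 3∈{0,3}

Answer: BISIMILAR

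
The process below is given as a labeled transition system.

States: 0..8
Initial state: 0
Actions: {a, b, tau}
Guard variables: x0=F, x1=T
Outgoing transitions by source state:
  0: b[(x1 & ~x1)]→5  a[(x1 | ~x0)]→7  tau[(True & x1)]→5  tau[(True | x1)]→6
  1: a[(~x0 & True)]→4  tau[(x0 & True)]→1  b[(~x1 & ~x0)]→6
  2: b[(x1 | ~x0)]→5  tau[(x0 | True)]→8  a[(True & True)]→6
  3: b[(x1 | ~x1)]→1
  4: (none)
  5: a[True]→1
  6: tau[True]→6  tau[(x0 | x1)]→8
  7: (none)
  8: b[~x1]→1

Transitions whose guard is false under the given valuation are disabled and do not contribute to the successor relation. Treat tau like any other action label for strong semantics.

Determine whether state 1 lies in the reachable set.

11 transition(s) survive guard evaluation.
Layer 0: {0}
Layer 1: {5,6,7}  now seen {0,5,6,7}
Layer 2: {1,8}  now seen {0,1,5,6,7,8}
Layer 3: {4}  now seen {0,1,4,5,6,7,8}
Reach set: {0,1,4,5,6,7,8}
Path to 1: tau·a

Answer: REACHABLE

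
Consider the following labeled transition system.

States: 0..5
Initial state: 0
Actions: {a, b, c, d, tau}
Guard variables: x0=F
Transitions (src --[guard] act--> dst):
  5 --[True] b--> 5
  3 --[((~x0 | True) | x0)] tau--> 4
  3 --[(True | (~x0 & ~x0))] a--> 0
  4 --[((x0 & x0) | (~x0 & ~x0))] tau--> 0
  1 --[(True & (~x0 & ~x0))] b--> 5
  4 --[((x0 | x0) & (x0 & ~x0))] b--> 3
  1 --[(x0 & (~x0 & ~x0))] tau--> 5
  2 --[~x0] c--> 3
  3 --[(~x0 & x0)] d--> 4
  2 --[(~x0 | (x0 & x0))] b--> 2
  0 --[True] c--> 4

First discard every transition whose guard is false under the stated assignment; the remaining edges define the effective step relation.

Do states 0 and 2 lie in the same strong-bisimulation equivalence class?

Answer: NOT BISIMILAR

Analysis:
Refine partition for ~:
  P[0] = {{0,1,2,3,4,5}}
  P[1] = {{0},{1,5},{2},{3},{4}}
5 equivalence class(es) (converged in 2)
0∈{0}, 2∈{2}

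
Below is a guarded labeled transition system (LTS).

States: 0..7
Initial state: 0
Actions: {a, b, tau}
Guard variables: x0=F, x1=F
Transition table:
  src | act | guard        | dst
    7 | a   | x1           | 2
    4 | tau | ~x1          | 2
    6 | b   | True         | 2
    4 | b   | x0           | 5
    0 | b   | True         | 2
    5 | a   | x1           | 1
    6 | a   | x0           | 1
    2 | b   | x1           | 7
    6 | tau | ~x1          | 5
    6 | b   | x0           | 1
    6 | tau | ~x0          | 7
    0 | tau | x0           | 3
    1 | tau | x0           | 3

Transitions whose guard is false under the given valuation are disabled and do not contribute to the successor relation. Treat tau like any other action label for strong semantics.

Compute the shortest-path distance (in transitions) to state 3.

Answer: UNREACHABLE

Working:
Breadth-first toward 3:
  Layer 0: {0}
  Layer 1: {2}
3 never appears.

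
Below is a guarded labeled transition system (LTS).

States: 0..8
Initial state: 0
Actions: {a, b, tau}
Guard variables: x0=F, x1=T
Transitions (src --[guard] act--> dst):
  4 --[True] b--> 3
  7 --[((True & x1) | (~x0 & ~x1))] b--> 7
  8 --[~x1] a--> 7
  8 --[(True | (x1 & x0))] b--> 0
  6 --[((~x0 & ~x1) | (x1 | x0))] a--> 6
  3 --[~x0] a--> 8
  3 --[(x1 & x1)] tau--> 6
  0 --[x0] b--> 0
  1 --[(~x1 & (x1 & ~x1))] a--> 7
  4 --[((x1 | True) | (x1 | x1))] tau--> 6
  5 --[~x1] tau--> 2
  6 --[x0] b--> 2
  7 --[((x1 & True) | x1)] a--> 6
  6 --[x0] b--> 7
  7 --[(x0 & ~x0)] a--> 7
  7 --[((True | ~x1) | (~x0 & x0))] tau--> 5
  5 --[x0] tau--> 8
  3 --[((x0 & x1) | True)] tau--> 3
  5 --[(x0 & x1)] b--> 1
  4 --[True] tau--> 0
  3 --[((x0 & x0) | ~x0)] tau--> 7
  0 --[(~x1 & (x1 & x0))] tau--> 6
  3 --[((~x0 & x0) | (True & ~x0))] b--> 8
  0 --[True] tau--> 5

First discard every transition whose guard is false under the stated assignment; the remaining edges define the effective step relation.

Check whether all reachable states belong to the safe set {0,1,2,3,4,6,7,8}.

Answer: INVARIANT VIOLATED at state 5

Analysis:
Safe = {0,1,2,3,4,6,7,8}
R = {0,5}
  0: safe
  5: VIOLATES
reach 5 via tau — violates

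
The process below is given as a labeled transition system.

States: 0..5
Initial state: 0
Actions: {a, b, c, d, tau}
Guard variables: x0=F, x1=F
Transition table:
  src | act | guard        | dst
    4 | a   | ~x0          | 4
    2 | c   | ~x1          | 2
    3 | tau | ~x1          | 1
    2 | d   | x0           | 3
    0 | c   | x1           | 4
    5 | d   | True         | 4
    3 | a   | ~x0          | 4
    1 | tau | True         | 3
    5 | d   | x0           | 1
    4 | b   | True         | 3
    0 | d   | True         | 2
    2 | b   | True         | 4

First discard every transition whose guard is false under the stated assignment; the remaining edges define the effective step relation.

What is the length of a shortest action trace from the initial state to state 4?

Answer: 2

Trace:
Layered search for 4:
  depth 0: {0}
  depth 1: {2}
  depth 2: {4}
4 enters at depth 2; path d·b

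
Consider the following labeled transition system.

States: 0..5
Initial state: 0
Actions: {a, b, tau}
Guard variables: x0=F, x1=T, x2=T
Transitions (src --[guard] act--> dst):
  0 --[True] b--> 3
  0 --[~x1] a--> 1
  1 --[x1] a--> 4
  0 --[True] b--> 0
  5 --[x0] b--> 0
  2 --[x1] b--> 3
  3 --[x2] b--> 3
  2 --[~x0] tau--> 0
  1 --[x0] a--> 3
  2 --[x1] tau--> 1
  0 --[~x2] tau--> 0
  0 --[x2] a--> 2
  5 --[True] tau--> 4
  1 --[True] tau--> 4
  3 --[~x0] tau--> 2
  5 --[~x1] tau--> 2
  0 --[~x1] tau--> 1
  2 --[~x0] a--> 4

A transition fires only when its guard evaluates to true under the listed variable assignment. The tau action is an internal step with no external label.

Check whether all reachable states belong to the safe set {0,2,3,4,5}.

Answer: INVARIANT VIOLATED at state 1

Trace:
Safe = {0,2,3,4,5}
Reach set: {0,1,2,3,4}
  0: safe
  1: VIOLATES
  2: safe
  3: safe
  4: safe
reach 1 via a·tau — violates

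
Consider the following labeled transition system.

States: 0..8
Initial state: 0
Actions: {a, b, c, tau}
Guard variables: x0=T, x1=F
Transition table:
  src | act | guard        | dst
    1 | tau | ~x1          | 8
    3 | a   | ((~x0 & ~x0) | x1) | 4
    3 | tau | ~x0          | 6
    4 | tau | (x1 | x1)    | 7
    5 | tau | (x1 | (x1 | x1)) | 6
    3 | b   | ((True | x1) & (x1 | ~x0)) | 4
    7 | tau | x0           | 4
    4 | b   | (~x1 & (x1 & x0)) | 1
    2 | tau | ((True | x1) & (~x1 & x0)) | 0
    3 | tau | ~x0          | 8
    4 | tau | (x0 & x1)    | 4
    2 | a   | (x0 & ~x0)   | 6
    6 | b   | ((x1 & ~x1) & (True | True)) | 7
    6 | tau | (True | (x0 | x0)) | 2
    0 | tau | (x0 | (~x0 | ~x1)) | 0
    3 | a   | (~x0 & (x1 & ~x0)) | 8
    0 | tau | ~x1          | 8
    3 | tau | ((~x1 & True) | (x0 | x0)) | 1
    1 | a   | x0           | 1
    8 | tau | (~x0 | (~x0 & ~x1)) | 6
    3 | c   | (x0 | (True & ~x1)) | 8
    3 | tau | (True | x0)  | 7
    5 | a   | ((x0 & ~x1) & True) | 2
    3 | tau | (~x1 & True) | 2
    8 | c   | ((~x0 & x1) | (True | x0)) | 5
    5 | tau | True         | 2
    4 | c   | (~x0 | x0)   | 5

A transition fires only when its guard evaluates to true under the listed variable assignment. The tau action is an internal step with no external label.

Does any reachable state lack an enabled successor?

Reachable = {0,2,5,8}
  0: tau→0  tau→8  [deg 2]
  2: tau→0  [deg 1]
  5: a→2  tau→2  [deg 2]
  8: c→5  [deg 1]

Answer: DEADLOCK-FREE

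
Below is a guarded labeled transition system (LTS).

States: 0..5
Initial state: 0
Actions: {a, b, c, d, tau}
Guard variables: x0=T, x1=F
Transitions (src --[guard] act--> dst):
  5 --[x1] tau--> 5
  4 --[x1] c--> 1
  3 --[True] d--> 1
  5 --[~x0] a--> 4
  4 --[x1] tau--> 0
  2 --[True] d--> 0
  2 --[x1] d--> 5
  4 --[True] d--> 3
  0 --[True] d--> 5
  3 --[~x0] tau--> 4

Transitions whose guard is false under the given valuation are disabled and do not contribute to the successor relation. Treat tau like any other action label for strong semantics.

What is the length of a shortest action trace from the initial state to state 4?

Layered search for 4:
  depth 0: {0}
  depth 1: {5}
4 never appears.

Answer: UNREACHABLE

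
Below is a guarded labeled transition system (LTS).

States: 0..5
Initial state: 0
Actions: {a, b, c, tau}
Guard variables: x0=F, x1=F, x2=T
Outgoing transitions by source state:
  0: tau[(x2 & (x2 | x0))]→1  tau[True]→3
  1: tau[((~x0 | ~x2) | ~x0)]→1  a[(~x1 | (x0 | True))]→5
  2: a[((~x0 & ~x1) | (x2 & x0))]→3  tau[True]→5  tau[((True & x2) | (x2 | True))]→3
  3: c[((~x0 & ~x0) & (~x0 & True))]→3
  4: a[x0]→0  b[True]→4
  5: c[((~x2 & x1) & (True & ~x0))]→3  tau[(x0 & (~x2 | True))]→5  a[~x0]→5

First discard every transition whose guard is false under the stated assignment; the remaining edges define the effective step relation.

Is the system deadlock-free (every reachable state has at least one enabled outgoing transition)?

R = {0,1,3,5}
  0: tau→1  tau→3  [deg 2]
  1: a→5  tau→1  [deg 2]
  3: c→3  [deg 1]
  5: a→5  [deg 1]

Answer: DEADLOCK-FREE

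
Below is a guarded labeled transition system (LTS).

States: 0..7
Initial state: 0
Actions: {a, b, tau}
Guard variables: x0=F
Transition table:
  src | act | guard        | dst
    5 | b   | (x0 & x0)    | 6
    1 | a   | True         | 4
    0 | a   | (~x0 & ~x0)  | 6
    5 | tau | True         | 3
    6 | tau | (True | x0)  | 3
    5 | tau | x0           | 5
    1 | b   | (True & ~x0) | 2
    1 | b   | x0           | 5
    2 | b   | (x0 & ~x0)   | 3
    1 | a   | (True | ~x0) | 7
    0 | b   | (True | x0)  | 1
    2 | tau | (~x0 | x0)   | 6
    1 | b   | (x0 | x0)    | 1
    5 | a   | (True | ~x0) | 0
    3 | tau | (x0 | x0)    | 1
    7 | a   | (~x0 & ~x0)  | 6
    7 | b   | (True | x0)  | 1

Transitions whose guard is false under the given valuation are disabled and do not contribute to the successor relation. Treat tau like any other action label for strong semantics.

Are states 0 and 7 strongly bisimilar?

Compute ~ classes (split until stable):
  π0 = {{0,1,2,3,4,5,6,7}}
  π1 = {{0,1,7},{2,6},{3,4},{5}}
  π2 = {{0,7},{1},{2},{3,4},{5},{6}}
stable after 3 split(s): 6 block(s)
0∈{0,7}, 7∈{0,7}

Answer: BISIMILAR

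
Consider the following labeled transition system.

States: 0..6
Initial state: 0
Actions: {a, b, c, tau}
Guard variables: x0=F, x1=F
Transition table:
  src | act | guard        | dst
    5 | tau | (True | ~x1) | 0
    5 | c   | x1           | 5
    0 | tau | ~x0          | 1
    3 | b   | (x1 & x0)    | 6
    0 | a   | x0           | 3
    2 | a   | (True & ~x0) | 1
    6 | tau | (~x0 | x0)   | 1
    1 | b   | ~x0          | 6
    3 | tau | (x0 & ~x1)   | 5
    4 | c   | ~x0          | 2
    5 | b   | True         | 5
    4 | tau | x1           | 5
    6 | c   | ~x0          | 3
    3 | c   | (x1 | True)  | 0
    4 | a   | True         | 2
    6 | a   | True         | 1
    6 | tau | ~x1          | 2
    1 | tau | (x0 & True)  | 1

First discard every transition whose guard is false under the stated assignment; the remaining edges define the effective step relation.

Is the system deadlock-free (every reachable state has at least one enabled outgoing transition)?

Answer: DEADLOCK-FREE

Working:
R = {0,1,2,3,6}
  0: tau→1  [1 out]
  1: b→6  [1 out]
  2: a→1  [1 out]
  3: c→0  [1 out]
  6: a→1  c→3  tau→1  tau→2  [4 out]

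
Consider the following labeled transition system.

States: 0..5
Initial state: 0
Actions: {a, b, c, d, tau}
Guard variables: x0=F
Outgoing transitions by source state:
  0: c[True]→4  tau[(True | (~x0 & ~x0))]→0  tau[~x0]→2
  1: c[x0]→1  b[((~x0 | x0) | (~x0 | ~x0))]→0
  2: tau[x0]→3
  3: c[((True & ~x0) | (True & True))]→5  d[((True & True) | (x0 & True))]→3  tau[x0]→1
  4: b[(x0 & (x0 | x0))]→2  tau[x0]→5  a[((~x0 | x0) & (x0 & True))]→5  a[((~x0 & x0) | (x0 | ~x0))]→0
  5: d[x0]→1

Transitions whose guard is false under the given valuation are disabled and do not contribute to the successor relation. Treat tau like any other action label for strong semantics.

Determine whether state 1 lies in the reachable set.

7 transition(s) survive guard evaluation.
depth 0: {0}
depth 1: {2,4}  total {0,2,4}
Reach set: {0,2,4}

Answer: UNREACHABLE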